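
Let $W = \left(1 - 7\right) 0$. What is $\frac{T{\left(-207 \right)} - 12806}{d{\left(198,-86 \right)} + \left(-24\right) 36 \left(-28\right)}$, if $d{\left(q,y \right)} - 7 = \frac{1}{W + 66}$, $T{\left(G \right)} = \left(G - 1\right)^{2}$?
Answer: $\frac{2010228}{1597135} \approx 1.2586$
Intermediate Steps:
$T{\left(G \right)} = \left(-1 + G\right)^{2}$
$W = 0$ ($W = \left(-6\right) 0 = 0$)
$d{\left(q,y \right)} = \frac{463}{66}$ ($d{\left(q,y \right)} = 7 + \frac{1}{0 + 66} = 7 + \frac{1}{66} = \frac{463}{66}$)
$\frac{T{\left(-207 \right)} - 12806}{d{\left(198,-86 \right)} + \left(-24\right) 36 \left(-28\right)} = \frac{\left(-1 - 207\right)^{2} - 12806}{\frac{463}{66} + \left(-24\right) 36 \left(-28\right)} = \frac{\left(-208\right)^{2} - 12806}{\frac{463}{66} - -24192} = \frac{43264 - 12806}{\frac{463}{66} + 24192} = \frac{30458}{\frac{1597135}{66}} = 30458 \cdot \frac{66}{1597135} = \frac{2010228}{1597135}$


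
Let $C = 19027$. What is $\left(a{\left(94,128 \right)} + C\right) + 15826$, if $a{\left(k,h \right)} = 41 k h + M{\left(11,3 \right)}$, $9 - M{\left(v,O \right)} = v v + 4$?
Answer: $528049$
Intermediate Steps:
$M{\left(v,O \right)} = 5 - v^{2}$ ($M{\left(v,O \right)} = 9 - \left(v v + 4\right) = 9 - \left(v^{2} + 4\right) = 9 - \left(4 + v^{2}\right) = 5 - v^{2}$)
$a{\left(k,h \right)} = -116 + 41 h k$ ($a{\left(k,h \right)} = 41 k h + \left(5 - 11^{2}\right) = 41 h k + \left(5 - 121\right) = 41 h k - 116 = -116 + 41 h k$)
$\left(a{\left(94,128 \right)} + C\right) + 15826 = \left(\left(-116 + 41 \cdot 128 \cdot 94\right) + 19027\right) + 15826 = \left(\left(-116 + 493312\right) + 19027\right) + 15826 = \left(493196 + 19027\right) + 15826 = 512223 + 15826 = 528049$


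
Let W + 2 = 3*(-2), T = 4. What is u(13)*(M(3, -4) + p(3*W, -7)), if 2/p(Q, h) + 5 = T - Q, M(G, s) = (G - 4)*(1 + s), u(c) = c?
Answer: 923/23 ≈ 40.130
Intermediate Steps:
M(G, s) = (1 + s)*(-4 + G) (M(G, s) = (-4 + G)*(1 + s) = (1 + s)*(-4 + G))
W = -8 (W = -2 + 3*(-2) = -2 - 6 = -8)
p(Q, h) = 2/(-1 - Q) (p(Q, h) = 2/(-5 + (4 - Q)) = 2/(-1 - Q))
u(13)*(M(3, -4) + p(3*W, -7)) = 13*((-4 + 3 - 4*(-4) + 3*(-4)) - 2/(1 + 3*(-8))) = 13*((-4 + 3 + 16 - 12) - 2/(1 - 24)) = 13*(3 - 2/(-23)) = 13*(3 - 2*(-1/23)) = 13*(3 + 2/23) = 13*(71/23) = 923/23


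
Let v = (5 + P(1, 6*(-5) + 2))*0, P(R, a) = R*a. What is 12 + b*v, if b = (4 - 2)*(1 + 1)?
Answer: 12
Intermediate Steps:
b = 4 (b = 2*2 = 4)
v = 0 (v = (5 + 1*(6*(-5) + 2))*0 = (5 + 1*(-30 + 2))*0 = (5 + 1*(-28))*0 = (5 - 28)*0 = -23*0 = 0)
12 + b*v = 12 + 4*0 = 12 + 0 = 12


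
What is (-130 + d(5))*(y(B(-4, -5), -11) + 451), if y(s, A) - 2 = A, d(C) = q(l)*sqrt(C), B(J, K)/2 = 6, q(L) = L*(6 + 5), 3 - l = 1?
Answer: -57460 + 9724*sqrt(5) ≈ -35717.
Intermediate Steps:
l = 2 (l = 3 - 1*1 = 3 - 1 = 2)
q(L) = 11*L (q(L) = L*11 = 11*L)
B(J, K) = 12 (B(J, K) = 2*6 = 12)
d(C) = 22*sqrt(C) (d(C) = (11*2)*sqrt(C) = 22*sqrt(C))
y(s, A) = 2 + A
(-130 + d(5))*(y(B(-4, -5), -11) + 451) = (-130 + 22*sqrt(5))*((2 - 11) + 451) = (-130 + 22*sqrt(5))*(-9 + 451) = (-130 + 22*sqrt(5))*442 = -57460 + 9724*sqrt(5)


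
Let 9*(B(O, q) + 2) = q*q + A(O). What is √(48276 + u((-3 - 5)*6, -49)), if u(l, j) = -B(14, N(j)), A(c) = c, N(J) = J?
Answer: √432087/3 ≈ 219.11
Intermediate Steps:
B(O, q) = -2 + O/9 + q²/9 (B(O, q) = -2 + (q*q + O)/9 = -2 + (q² + O)/9 = -2 + (O + q²)/9 = -2 + (O/9 + q²/9) = -2 + O/9 + q²/9)
u(l, j) = 4/9 - j²/9 (u(l, j) = -(-2 + (⅑)*14 + j²/9) = -(-2 + 14/9 + j²/9) = -(-4/9 + j²/9) = 4/9 - j²/9)
√(48276 + u((-3 - 5)*6, -49)) = √(48276 + (4/9 - ⅑*(-49)²)) = √(48276 + (4/9 - ⅑*2401)) = √(48276 + (4/9 - 2401/9)) = √(48276 - 799/3) = √(144029/3) = √432087/3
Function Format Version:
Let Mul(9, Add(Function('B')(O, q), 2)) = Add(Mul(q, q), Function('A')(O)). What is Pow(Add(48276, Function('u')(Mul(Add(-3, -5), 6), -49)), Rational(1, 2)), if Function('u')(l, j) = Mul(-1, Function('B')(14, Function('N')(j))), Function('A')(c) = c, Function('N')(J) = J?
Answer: Mul(Rational(1, 3), Pow(432087, Rational(1, 2))) ≈ 219.11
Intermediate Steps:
Function('B')(O, q) = Add(-2, Mul(Rational(1, 9), O), Mul(Rational(1, 9), Pow(q, 2))) (Function('B')(O, q) = Add(-2, Mul(Rational(1, 9), Add(Mul(q, q), O))) = Add(-2, Mul(Rational(1, 9), Add(Pow(q, 2), O))) = Add(-2, Mul(Rational(1, 9), Add(O, Pow(q, 2)))) = Add(-2, Add(Mul(Rational(1, 9), O), Mul(Rational(1, 9), Pow(q, 2)))) = Add(-2, Mul(Rational(1, 9), O), Mul(Rational(1, 9), Pow(q, 2))))
Function('u')(l, j) = Add(Rational(4, 9), Mul(Rational(-1, 9), Pow(j, 2))) (Function('u')(l, j) = Mul(-1, Add(-2, Mul(Rational(1, 9), 14), Mul(Rational(1, 9), Pow(j, 2)))) = Mul(-1, Add(-2, Rational(14, 9), Mul(Rational(1, 9), Pow(j, 2)))) = Mul(-1, Add(Rational(-4, 9), Mul(Rational(1, 9), Pow(j, 2)))) = Add(Rational(4, 9), Mul(Rational(-1, 9), Pow(j, 2))))
Pow(Add(48276, Function('u')(Mul(Add(-3, -5), 6), -49)), Rational(1, 2)) = Pow(Add(48276, Add(Rational(4, 9), Mul(Rational(-1, 9), Pow(-49, 2)))), Rational(1, 2)) = Pow(Add(48276, Add(Rational(4, 9), Mul(Rational(-1, 9), 2401))), Rational(1, 2)) = Pow(Add(48276, Add(Rational(4, 9), Rational(-2401, 9))), Rational(1, 2)) = Pow(Add(48276, Rational(-799, 3)), Rational(1, 2)) = Pow(Rational(144029, 3), Rational(1, 2)) = Mul(Rational(1, 3), Pow(432087, Rational(1, 2)))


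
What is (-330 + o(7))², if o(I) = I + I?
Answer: 99856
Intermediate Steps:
o(I) = 2*I
(-330 + o(7))² = (-330 + 2*7)² = (-330 + 14)² = (-316)² = 99856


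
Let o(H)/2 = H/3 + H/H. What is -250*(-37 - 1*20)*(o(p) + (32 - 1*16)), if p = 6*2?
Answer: 370500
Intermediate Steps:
p = 12
o(H) = 2 + 2*H/3 (o(H) = 2*(H/3 + H/H) = 2*(H*(1/3) + 1) = 2*(H/3 + 1) = 2*(1 + H/3) = 2 + 2*H/3)
-250*(-37 - 1*20)*(o(p) + (32 - 1*16)) = -250*(-37 - 1*20)*((2 + (2/3)*12) + (32 - 1*16)) = -250*(-37 - 20)*((2 + 8) + (32 - 16)) = -(-14250)*(10 + 16) = -(-14250)*26 = -250*(-1482) = 370500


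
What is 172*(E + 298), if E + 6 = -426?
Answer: -23048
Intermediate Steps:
E = -432 (E = -6 - 426 = -432)
172*(E + 298) = 172*(-432 + 298) = 172*(-134) = -23048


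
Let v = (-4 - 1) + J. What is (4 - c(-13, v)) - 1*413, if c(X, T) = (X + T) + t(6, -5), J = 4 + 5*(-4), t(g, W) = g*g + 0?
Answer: -411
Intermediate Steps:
t(g, W) = g**2 (t(g, W) = g**2 + 0 = g**2)
J = -16 (J = 4 - 20 = -16)
v = -21 (v = (-4 - 1) - 16 = -5 - 16 = -21)
c(X, T) = 36 + T + X (c(X, T) = (X + T) + 6**2 = (T + X) + 36 = 36 + T + X)
(4 - c(-13, v)) - 1*413 = (4 - (36 - 21 - 13)) - 1*413 = (4 - 1*2) - 413 = (4 - 2) - 413 = 2 - 413 = -411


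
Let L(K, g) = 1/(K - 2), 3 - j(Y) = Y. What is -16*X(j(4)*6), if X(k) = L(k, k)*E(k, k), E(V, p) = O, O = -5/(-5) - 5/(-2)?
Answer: 7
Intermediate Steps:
j(Y) = 3 - Y
L(K, g) = 1/(-2 + K)
O = 7/2 (O = -5*(-⅕) - 5*(-½) = 1 + 5/2 = 7/2 ≈ 3.5000)
E(V, p) = 7/2
X(k) = 7/(2*(-2 + k)) (X(k) = (7/2)/(-2 + k) = 7/(2*(-2 + k)))
-16*X(j(4)*6) = -56/(-2 + (3 - 1*4)*6) = -56/(-2 + (3 - 4)*6) = -56/(-2 - 1*6) = -56/(-2 - 6) = -56/(-8) = -56*(-1)/8 = -16*(-7/16) = 7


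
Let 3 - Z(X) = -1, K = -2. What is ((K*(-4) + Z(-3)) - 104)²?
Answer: 8464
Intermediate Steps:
Z(X) = 4 (Z(X) = 3 - 1*(-1) = 3 + 1 = 4)
((K*(-4) + Z(-3)) - 104)² = ((-2*(-4) + 4) - 104)² = ((8 + 4) - 104)² = (12 - 104)² = (-92)² = 8464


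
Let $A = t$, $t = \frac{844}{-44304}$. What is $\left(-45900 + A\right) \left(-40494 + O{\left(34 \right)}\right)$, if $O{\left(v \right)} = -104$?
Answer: $\frac{10319780414689}{5538} \approx 1.8634 \cdot 10^{9}$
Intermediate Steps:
$t = - \frac{211}{11076}$ ($t = 844 \left(- \frac{1}{44304}\right) = - \frac{211}{11076} \approx -0.01905$)
$A = - \frac{211}{11076} \approx -0.01905$
$\left(-45900 + A\right) \left(-40494 + O{\left(34 \right)}\right) = \left(-45900 - \frac{211}{11076}\right) \left(-40494 - 104\right) = \left(- \frac{508388611}{11076}\right) \left(-40598\right) = \frac{10319780414689}{5538}$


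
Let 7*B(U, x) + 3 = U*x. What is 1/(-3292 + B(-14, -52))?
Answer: -7/22319 ≈ -0.00031363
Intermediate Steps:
B(U, x) = -3/7 + U*x/7 (B(U, x) = -3/7 + (U*x)/7 = -3/7 + U*x/7)
1/(-3292 + B(-14, -52)) = 1/(-3292 + (-3/7 + (⅐)*(-14)*(-52))) = 1/(-3292 + (-3/7 + 104)) = 1/(-3292 + 725/7) = 1/(-22319/7) = -7/22319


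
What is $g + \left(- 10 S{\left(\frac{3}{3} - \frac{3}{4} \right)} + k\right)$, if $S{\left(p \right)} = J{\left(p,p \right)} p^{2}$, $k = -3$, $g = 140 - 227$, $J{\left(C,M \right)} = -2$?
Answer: $- \frac{355}{4} \approx -88.75$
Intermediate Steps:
$g = -87$
$S{\left(p \right)} = - 2 p^{2}$
$g + \left(- 10 S{\left(\frac{3}{3} - \frac{3}{4} \right)} + k\right) = -87 - \left(3 + 10 \left(- 2 \left(\frac{3}{3} - \frac{3}{4}\right)^{2}\right)\right) = -87 - \left(3 + 10 \left(- 2 \left(3 \cdot \frac{1}{3} - \frac{3}{4}\right)^{2}\right)\right) = -87 - \left(3 + 10 \left(- 2 \left(1 - \frac{3}{4}\right)^{2}\right)\right) = -87 - \left(3 + 10 \left(- \frac{2}{16}\right)\right) = -87 - \left(3 + 10 \left(\left(-2\right) \frac{1}{16}\right)\right) = -87 - \frac{7}{4} = - \frac{355}{4}$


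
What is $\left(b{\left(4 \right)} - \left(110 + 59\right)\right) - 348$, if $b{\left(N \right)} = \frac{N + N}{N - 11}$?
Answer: $- \frac{3627}{7} \approx -518.14$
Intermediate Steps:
$b{\left(N \right)} = \frac{2 N}{-11 + N}$
$\left(b{\left(4 \right)} - \left(110 + 59\right)\right) - 348 = \left(2 \cdot 4 \frac{1}{-11 + 4} - \left(110 + 59\right)\right) - 348 = \left(2 \cdot 4 \frac{1}{-7} - 169\right) - 348 = \left(2 \cdot 4 \left(- \frac{1}{7}\right) - 169\right) - 348 = \left(- \frac{8}{7} - 169\right) - 348 = - \frac{1191}{7} - 348 = - \frac{3627}{7}$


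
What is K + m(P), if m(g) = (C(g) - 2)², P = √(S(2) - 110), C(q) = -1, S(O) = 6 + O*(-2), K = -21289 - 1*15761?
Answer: -37041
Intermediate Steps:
K = -37050 (K = -21289 - 15761 = -37050)
S(O) = 6 - 2*O
P = 6*I*√3 (P = √((6 - 2*2) - 110) = √((6 - 4) - 110) = √(2 - 110) = √(-108) = 6*I*√3 ≈ 10.392*I)
m(g) = 9 (m(g) = (-1 - 2)² = (-3)² = 9)
K + m(P) = -37050 + 9 = -37041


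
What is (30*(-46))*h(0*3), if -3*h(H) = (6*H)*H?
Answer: 0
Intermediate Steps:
h(H) = -2*H**2 (h(H) = -6*H*H/3 = -2*H**2)
(30*(-46))*h(0*3) = (30*(-46))*(-2*(0*3)**2) = -(-2760)*0**2 = -(-2760)*0 = -1380*0 = 0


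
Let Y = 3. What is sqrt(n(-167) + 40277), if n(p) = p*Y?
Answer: 4*sqrt(2486) ≈ 199.44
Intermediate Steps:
n(p) = 3*p (n(p) = p*3 = 3*p)
sqrt(n(-167) + 40277) = sqrt(3*(-167) + 40277) = sqrt(-501 + 40277) = sqrt(39776) = 4*sqrt(2486)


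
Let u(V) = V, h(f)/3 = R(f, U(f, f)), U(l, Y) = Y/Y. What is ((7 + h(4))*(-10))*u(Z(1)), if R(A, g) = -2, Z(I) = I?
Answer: -10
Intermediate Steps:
U(l, Y) = 1
h(f) = -6 (h(f) = 3*(-2) = -6)
((7 + h(4))*(-10))*u(Z(1)) = ((7 - 6)*(-10))*1 = (1*(-10))*1 = -10*1 = -10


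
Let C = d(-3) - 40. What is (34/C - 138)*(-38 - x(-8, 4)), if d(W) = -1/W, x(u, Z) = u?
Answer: 29160/7 ≈ 4165.7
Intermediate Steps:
C = -119/3 (C = -1/(-3) - 40 = -1*(-⅓) - 40 = ⅓ - 40 = -119/3 ≈ -39.667)
(34/C - 138)*(-38 - x(-8, 4)) = (34/(-119/3) - 138)*(-38 - 1*(-8)) = (34*(-3/119) - 138)*(-38 + 8) = (-6/7 - 138)*(-30) = -972/7*(-30) = 29160/7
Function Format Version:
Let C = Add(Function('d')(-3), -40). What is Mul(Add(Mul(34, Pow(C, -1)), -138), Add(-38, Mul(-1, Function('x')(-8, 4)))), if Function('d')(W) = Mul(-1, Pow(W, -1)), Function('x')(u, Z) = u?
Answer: Rational(29160, 7) ≈ 4165.7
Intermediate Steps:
C = Rational(-119, 3) (C = Add(Mul(-1, Pow(-3, -1)), -40) = Add(Mul(-1, Rational(-1, 3)), -40) = Add(Rational(1, 3), -40) = Rational(-119, 3) ≈ -39.667)
Mul(Add(Mul(34, Pow(C, -1)), -138), Add(-38, Mul(-1, Function('x')(-8, 4)))) = Mul(Add(Mul(34, Pow(Rational(-119, 3), -1)), -138), Add(-38, Mul(-1, -8))) = Mul(Add(Mul(34, Rational(-3, 119)), -138), Add(-38, 8)) = Mul(Add(Rational(-6, 7), -138), -30) = Mul(Rational(-972, 7), -30) = Rational(29160, 7)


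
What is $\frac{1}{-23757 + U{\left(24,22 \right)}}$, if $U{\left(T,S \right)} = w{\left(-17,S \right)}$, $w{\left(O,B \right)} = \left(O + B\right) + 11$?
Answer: $- \frac{1}{23741} \approx -4.2121 \cdot 10^{-5}$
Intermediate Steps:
$w{\left(O,B \right)} = 11 + B + O$ ($w{\left(O,B \right)} = \left(B + O\right) + 11 = 11 + B + O$)
$U{\left(T,S \right)} = -6 + S$ ($U{\left(T,S \right)} = 11 + S - 17 = -6 + S$)
$\frac{1}{-23757 + U{\left(24,22 \right)}} = \frac{1}{-23757 + \left(-6 + 22\right)} = \frac{1}{-23757 + 16} = \frac{1}{-23741} = - \frac{1}{23741}$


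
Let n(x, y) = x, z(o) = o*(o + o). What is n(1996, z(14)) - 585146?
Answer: -583150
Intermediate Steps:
z(o) = 2*o² (z(o) = o*(2*o) = 2*o²)
n(1996, z(14)) - 585146 = 1996 - 585146 = -583150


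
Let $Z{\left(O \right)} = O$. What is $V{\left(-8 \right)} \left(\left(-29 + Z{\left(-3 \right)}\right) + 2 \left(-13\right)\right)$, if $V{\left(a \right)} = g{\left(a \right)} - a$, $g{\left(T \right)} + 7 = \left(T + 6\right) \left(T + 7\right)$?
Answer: $-174$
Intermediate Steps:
$g{\left(T \right)} = -7 + \left(6 + T\right) \left(7 + T\right)$ ($g{\left(T \right)} = -7 + \left(T + 6\right) \left(T + 7\right) = -7 + \left(6 + T\right) \left(7 + T\right)$)
$V{\left(a \right)} = 35 + a^{2} + 12 a$ ($V{\left(a \right)} = \left(35 + a^{2} + 13 a\right) - a = 35 + a^{2} + 12 a$)
$V{\left(-8 \right)} \left(\left(-29 + Z{\left(-3 \right)}\right) + 2 \left(-13\right)\right) = \left(35 + \left(-8\right)^{2} + 12 \left(-8\right)\right) \left(\left(-29 - 3\right) + 2 \left(-13\right)\right) = \left(35 + 64 - 96\right) \left(-32 - 26\right) = 3 \left(-58\right) = -174$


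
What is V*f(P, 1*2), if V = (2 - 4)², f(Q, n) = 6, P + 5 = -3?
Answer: 24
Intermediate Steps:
P = -8 (P = -5 - 3 = -8)
V = 4 (V = (-2)² = 4)
V*f(P, 1*2) = 4*6 = 24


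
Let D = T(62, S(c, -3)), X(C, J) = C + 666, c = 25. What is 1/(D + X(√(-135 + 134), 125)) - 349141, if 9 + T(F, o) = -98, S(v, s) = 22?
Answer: -109100277403/312482 - I/312482 ≈ -3.4914e+5 - 3.2002e-6*I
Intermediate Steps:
T(F, o) = -107 (T(F, o) = -9 - 98 = -107)
X(C, J) = 666 + C
D = -107
1/(D + X(√(-135 + 134), 125)) - 349141 = 1/(-107 + (666 + √(-135 + 134))) - 349141 = 1/(-107 + (666 + √(-1))) - 349141 = 1/(-107 + (666 + I)) - 349141 = 1/(559 + I) - 349141 = (559 - I)/312482 - 349141 = -349141 + (559 - I)/312482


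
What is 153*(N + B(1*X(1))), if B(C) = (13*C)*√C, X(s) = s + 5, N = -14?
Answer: -2142 + 11934*√6 ≈ 27090.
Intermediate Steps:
X(s) = 5 + s
B(C) = 13*C^(3/2)
153*(N + B(1*X(1))) = 153*(-14 + 13*(1*(5 + 1))^(3/2)) = 153*(-14 + 13*(1*6)^(3/2)) = 153*(-14 + 13*6^(3/2)) = 153*(-14 + 13*(6*√6)) = 153*(-14 + 78*√6) = -2142 + 11934*√6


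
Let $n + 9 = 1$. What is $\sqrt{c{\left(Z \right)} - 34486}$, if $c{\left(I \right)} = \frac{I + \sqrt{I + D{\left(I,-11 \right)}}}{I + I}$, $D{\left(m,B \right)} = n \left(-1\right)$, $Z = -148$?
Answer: $\frac{\sqrt{-188842598 - 37 i \sqrt{35}}}{74} \approx 0.00010763 - 185.7 i$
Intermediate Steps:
$n = -8$ ($n = -9 + 1 = -8$)
$D{\left(m,B \right)} = 8$ ($D{\left(m,B \right)} = \left(-8\right) \left(-1\right) = 8$)
$c{\left(I \right)} = \frac{I + \sqrt{8 + I}}{2 I}$ ($c{\left(I \right)} = \frac{I + \sqrt{I + 8}}{I + I} = \frac{I + \sqrt{8 + I}}{2 I}$)
$\sqrt{c{\left(Z \right)} - 34486} = \sqrt{\frac{-148 + \sqrt{8 - 148}}{2 \left(-148\right)} - 34486} = \sqrt{\frac{1}{2} \left(- \frac{1}{148}\right) \left(-148 + \sqrt{-140}\right) - 34486} = \sqrt{\frac{1}{2} \left(- \frac{1}{148}\right) \left(-148 + 2 i \sqrt{35}\right) - 34486} = \sqrt{\left(\frac{1}{2} - \frac{i \sqrt{35}}{148}\right) - 34486} = \sqrt{- \frac{68971}{2} - \frac{i \sqrt{35}}{148}}$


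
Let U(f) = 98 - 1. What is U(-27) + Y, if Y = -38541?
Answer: -38444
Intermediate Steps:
U(f) = 97
U(-27) + Y = 97 - 38541 = -38444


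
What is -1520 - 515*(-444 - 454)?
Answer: 460950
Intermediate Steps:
-1520 - 515*(-444 - 454) = -1520 - 515*(-898) = -1520 + 462470 = 460950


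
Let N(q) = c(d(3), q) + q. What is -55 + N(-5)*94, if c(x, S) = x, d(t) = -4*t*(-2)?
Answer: 1731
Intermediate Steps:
d(t) = 8*t
N(q) = 24 + q (N(q) = 8*3 + q = 24 + q)
-55 + N(-5)*94 = -55 + (24 - 5)*94 = -55 + 19*94 = -55 + 1786 = 1731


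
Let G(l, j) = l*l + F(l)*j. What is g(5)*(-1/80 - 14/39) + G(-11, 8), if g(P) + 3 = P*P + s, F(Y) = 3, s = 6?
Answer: 104987/780 ≈ 134.60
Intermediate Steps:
G(l, j) = l² + 3*j (G(l, j) = l*l + 3*j = l² + 3*j)
g(P) = 3 + P² (g(P) = -3 + (P*P + 6) = -3 + (P² + 6) = -3 + (6 + P²) = 3 + P²)
g(5)*(-1/80 - 14/39) + G(-11, 8) = (3 + 5²)*(-1/80 - 14/39) + ((-11)² + 3*8) = (3 + 25)*(-1*1/80 - 14*1/39) + (121 + 24) = 28*(-1/80 - 14/39) + 145 = 28*(-1159/3120) + 145 = -8113/780 + 145 = 104987/780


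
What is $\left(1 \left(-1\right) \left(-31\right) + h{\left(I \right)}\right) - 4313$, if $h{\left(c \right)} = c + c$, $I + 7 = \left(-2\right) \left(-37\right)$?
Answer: $-4148$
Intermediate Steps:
$I = 67$ ($I = -7 - -74 = -7 + 74 = 67$)
$h{\left(c \right)} = 2 c$
$\left(1 \left(-1\right) \left(-31\right) + h{\left(I \right)}\right) - 4313 = \left(1 \left(-1\right) \left(-31\right) + 2 \cdot 67\right) - 4313 = \left(\left(-1\right) \left(-31\right) + 134\right) - 4313 = \left(31 + 134\right) - 4313 = 165 - 4313 = -4148$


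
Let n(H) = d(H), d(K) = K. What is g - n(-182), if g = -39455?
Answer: -39273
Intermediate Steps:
n(H) = H
g - n(-182) = -39455 - 1*(-182) = -39455 + 182 = -39273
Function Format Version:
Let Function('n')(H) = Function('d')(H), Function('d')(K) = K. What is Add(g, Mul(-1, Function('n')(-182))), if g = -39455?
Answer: -39273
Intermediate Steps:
Function('n')(H) = H
Add(g, Mul(-1, Function('n')(-182))) = Add(-39455, Mul(-1, -182)) = Add(-39455, 182) = -39273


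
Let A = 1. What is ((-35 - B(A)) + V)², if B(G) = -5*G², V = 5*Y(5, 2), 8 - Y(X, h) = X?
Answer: 225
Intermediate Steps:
Y(X, h) = 8 - X
V = 15 (V = 5*(8 - 1*5) = 5*(8 - 5) = 5*3 = 15)
((-35 - B(A)) + V)² = ((-35 - (-5)*1²) + 15)² = ((-35 - (-5)) + 15)² = ((-35 - 1*(-5)) + 15)² = ((-35 + 5) + 15)² = (-30 + 15)² = (-15)² = 225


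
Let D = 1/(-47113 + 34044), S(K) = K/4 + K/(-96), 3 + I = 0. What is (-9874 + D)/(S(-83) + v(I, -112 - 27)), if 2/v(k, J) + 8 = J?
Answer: 86717102304/174760535 ≈ 496.21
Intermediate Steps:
I = -3 (I = -3 + 0 = -3)
S(K) = 23*K/96 (S(K) = K*(¼) + K*(-1/96) = K/4 - K/96 = 23*K/96)
v(k, J) = 2/(-8 + J)
D = -1/13069 (D = 1/(-13069) = -1/13069 ≈ -7.6517e-5)
(-9874 + D)/(S(-83) + v(I, -112 - 27)) = (-9874 - 1/13069)/((23/96)*(-83) + 2/(-8 + (-112 - 27))) = -129043307/(13069*(-1909/96 + 2/(-8 - 139))) = -129043307/(13069*(-1909/96 + 2/(-147))) = -129043307/(13069*(-1909/96 + 2*(-1/147))) = -129043307/(13069*(-1909/96 - 2/147)) = -129043307/(13069*(-93605/4704)) = -129043307/13069*(-4704/93605) = 86717102304/174760535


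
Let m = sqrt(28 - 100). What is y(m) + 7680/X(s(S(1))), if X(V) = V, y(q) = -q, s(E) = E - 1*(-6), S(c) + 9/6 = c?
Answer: 15360/11 - 6*I*sqrt(2) ≈ 1396.4 - 8.4853*I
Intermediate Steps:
S(c) = -3/2 + c
s(E) = 6 + E (s(E) = E + 6 = 6 + E)
m = 6*I*sqrt(2) (m = sqrt(-72) = 6*I*sqrt(2) ≈ 8.4853*I)
y(m) + 7680/X(s(S(1))) = -6*I*sqrt(2) + 7680/(6 + (-3/2 + 1)) = -6*I*sqrt(2) + 7680/(6 - 1/2) = -6*I*sqrt(2) + 7680/(11/2) = -6*I*sqrt(2) + 7680*(2/11) = -6*I*sqrt(2) + 15360/11 = 15360/11 - 6*I*sqrt(2)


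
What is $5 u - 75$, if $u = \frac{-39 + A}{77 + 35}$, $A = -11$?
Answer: $- \frac{4325}{56} \approx -77.232$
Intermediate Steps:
$u = - \frac{25}{56}$ ($u = \frac{-39 - 11}{77 + 35} = - \frac{50}{112} = \left(-50\right) \frac{1}{112} = - \frac{25}{56} \approx -0.44643$)
$5 u - 75 = 5 \left(- \frac{25}{56}\right) - 75 = - \frac{125}{56} - 75 = - \frac{4325}{56}$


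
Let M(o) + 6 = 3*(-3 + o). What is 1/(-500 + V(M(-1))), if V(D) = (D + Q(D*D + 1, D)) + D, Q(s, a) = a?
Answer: -1/554 ≈ -0.0018051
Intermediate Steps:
M(o) = -15 + 3*o (M(o) = -6 + 3*(-3 + o) = -6 + (-9 + 3*o) = -15 + 3*o)
V(D) = 3*D (V(D) = (D + D) + D = 2*D + D = 3*D)
1/(-500 + V(M(-1))) = 1/(-500 + 3*(-15 + 3*(-1))) = 1/(-500 + 3*(-15 - 3)) = 1/(-500 + 3*(-18)) = 1/(-500 - 54) = 1/(-554) = -1/554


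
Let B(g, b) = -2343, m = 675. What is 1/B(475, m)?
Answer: -1/2343 ≈ -0.00042680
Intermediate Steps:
1/B(475, m) = 1/(-2343) = -1/2343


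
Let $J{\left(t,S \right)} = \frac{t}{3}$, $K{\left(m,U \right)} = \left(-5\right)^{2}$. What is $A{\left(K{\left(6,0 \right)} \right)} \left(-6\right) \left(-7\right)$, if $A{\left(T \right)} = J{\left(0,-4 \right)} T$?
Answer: $0$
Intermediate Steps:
$K{\left(m,U \right)} = 25$
$J{\left(t,S \right)} = \frac{t}{3}$ ($J{\left(t,S \right)} = t \frac{1}{3} = \frac{t}{3}$)
$A{\left(T \right)} = 0$ ($A{\left(T \right)} = \frac{1}{3} \cdot 0 T = 0 T = 0$)
$A{\left(K{\left(6,0 \right)} \right)} \left(-6\right) \left(-7\right) = 0 \left(-6\right) \left(-7\right) = 0 \left(-7\right) = 0$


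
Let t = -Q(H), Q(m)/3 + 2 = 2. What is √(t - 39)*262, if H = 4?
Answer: 262*I*√39 ≈ 1636.2*I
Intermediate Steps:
Q(m) = 0 (Q(m) = -6 + 3*2 = -6 + 6 = 0)
t = 0 (t = -1*0 = 0)
√(t - 39)*262 = √(0 - 39)*262 = √(-39)*262 = (I*√39)*262 = 262*I*√39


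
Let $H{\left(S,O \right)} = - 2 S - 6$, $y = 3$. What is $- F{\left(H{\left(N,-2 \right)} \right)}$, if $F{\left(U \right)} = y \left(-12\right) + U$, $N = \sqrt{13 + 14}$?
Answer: $42 + 6 \sqrt{3} \approx 52.392$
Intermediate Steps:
$N = 3 \sqrt{3}$ ($N = \sqrt{27} = 3 \sqrt{3} \approx 5.1962$)
$H{\left(S,O \right)} = -6 - 2 S$
$F{\left(U \right)} = -36 + U$ ($F{\left(U \right)} = 3 \left(-12\right) + U = -36 + U$)
$- F{\left(H{\left(N,-2 \right)} \right)} = - (-36 - \left(6 + 2 \cdot 3 \sqrt{3}\right)) = - (-36 - \left(6 + 6 \sqrt{3}\right)) = - (-42 - 6 \sqrt{3}) = 42 + 6 \sqrt{3}$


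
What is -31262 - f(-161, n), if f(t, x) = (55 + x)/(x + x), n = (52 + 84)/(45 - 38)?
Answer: -8503785/272 ≈ -31264.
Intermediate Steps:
n = 136/7 ≈ 19.429
f(t, x) = (55 + x)/(2*x) (f(t, x) = (55 + x)/((2*x)) = (55 + x)*(1/(2*x)) = (55 + x)/(2*x))
-31262 - f(-161, n) = -31262 - (55 + 136/7)/(2*136/7) = -31262 - 7*521/(2*136*7) = -31262 - 1*521/272 = -31262 - 521/272 = -8503785/272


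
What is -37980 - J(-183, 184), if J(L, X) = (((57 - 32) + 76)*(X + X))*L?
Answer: 6763764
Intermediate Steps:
J(L, X) = 202*L*X (J(L, X) = ((25 + 76)*(2*X))*L = (101*(2*X))*L = (202*X)*L = 202*L*X)
-37980 - J(-183, 184) = -37980 - 202*(-183)*184 = -37980 - 1*(-6801744) = -37980 + 6801744 = 6763764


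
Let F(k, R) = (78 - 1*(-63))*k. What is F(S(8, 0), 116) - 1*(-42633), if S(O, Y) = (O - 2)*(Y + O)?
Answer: 49401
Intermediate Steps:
S(O, Y) = (-2 + O)*(O + Y)
F(k, R) = 141*k (F(k, R) = (78 + 63)*k = 141*k)
F(S(8, 0), 116) - 1*(-42633) = 141*(8**2 - 2*8 - 2*0 + 8*0) - 1*(-42633) = 141*(64 - 16 + 0 + 0) + 42633 = 141*48 + 42633 = 6768 + 42633 = 49401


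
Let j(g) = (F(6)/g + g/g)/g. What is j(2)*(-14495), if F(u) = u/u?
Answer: -43485/4 ≈ -10871.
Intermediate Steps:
F(u) = 1
j(g) = (1 + 1/g)/g (j(g) = (1/g + g/g)/g = (1/g + 1)/g = (1 + 1/g)/g)
j(2)*(-14495) = ((1 + 2)/2²)*(-14495) = ((¼)*3)*(-14495) = (¾)*(-14495) = -43485/4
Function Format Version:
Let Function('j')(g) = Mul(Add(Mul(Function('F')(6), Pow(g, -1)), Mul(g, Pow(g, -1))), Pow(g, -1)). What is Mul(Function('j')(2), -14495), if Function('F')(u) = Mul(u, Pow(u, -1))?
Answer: Rational(-43485, 4) ≈ -10871.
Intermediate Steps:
Function('F')(u) = 1
Function('j')(g) = Mul(Pow(g, -1), Add(1, Pow(g, -1))) (Function('j')(g) = Mul(Add(Mul(1, Pow(g, -1)), Mul(g, Pow(g, -1))), Pow(g, -1)) = Mul(Add(Pow(g, -1), 1), Pow(g, -1)) = Mul(Add(1, Pow(g, -1)), Pow(g, -1)) = Mul(Pow(g, -1), Add(1, Pow(g, -1))))
Mul(Function('j')(2), -14495) = Mul(Mul(Pow(2, -2), Add(1, 2)), -14495) = Mul(Mul(Rational(1, 4), 3), -14495) = Mul(Rational(3, 4), -14495) = Rational(-43485, 4)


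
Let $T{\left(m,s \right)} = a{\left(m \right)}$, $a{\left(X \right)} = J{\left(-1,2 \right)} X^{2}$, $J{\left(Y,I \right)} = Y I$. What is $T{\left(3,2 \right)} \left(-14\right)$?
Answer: $252$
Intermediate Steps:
$J{\left(Y,I \right)} = I Y$
$a{\left(X \right)} = - 2 X^{2}$ ($a{\left(X \right)} = 2 \left(-1\right) X^{2} = - 2 X^{2}$)
$T{\left(m,s \right)} = - 2 m^{2}$
$T{\left(3,2 \right)} \left(-14\right) = - 2 \cdot 3^{2} \left(-14\right) = \left(-2\right) 9 \left(-14\right) = \left(-18\right) \left(-14\right) = 252$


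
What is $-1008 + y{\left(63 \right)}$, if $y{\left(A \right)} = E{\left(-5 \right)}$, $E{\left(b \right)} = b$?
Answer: $-1013$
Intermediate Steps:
$y{\left(A \right)} = -5$
$-1008 + y{\left(63 \right)} = -1008 - 5 = -1013$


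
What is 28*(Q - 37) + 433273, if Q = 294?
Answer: 440469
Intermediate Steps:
28*(Q - 37) + 433273 = 28*(294 - 37) + 433273 = 28*257 + 433273 = 7196 + 433273 = 440469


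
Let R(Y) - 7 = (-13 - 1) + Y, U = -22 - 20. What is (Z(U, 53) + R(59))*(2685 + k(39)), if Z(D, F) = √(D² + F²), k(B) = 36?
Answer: 141492 + 2721*√4573 ≈ 3.2550e+5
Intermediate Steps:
U = -42
R(Y) = -7 + Y (R(Y) = 7 + ((-13 - 1) + Y) = 7 + (-14 + Y) = -7 + Y)
(Z(U, 53) + R(59))*(2685 + k(39)) = (√((-42)² + 53²) + (-7 + 59))*(2685 + 36) = (√(1764 + 2809) + 52)*2721 = (√4573 + 52)*2721 = (52 + √4573)*2721 = 141492 + 2721*√4573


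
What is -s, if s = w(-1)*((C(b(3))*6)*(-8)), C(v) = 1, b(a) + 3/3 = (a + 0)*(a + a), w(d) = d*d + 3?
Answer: 192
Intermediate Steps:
w(d) = 3 + d**2 (w(d) = d**2 + 3 = 3 + d**2)
b(a) = -1 + 2*a**2 (b(a) = -1 + (a + 0)*(a + a) = -1 + a*(2*a) = -1 + 2*a**2)
s = -192 (s = (3 + (-1)**2)*((1*6)*(-8)) = (3 + 1)*(6*(-8)) = 4*(-48) = -192)
-s = -1*(-192) = 192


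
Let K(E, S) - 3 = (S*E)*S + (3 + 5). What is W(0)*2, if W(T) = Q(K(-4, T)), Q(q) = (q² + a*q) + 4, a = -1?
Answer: 228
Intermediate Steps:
K(E, S) = 11 + E*S² (K(E, S) = 3 + ((S*E)*S + (3 + 5)) = 3 + ((E*S)*S + 8) = 3 + (E*S² + 8) = 3 + (8 + E*S²) = 11 + E*S²)
Q(q) = 4 + q² - q (Q(q) = (q² - q) + 4 = 4 + q² - q)
W(T) = -7 + (11 - 4*T²)² + 4*T² (W(T) = 4 + (11 - 4*T²)² - (11 - 4*T²) = 4 + (11 - 4*T²)² + (-11 + 4*T²) = -7 + (11 - 4*T²)² + 4*T²)
W(0)*2 = (114 - 84*0² + 16*0⁴)*2 = (114 - 84*0 + 16*0)*2 = (114 + 0 + 0)*2 = 114*2 = 228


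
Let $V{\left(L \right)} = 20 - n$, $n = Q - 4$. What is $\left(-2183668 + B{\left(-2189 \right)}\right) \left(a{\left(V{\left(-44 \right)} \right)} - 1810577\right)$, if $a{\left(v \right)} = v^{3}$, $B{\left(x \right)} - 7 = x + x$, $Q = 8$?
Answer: $3952650880759$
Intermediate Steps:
$B{\left(x \right)} = 7 + 2 x$ ($B{\left(x \right)} = 7 + \left(x + x\right) = 7 + 2 x$)
$n = 4$ ($n = 8 - 4 = 4$)
$V{\left(L \right)} = 16$ ($V{\left(L \right)} = 20 - 4 = 16$)
$\left(-2183668 + B{\left(-2189 \right)}\right) \left(a{\left(V{\left(-44 \right)} \right)} - 1810577\right) = \left(-2183668 + \left(7 + 2 \left(-2189\right)\right)\right) \left(16^{3} - 1810577\right) = \left(-2183668 + \left(7 - 4378\right)\right) \left(4096 - 1810577\right) = \left(-2183668 - 4371\right) \left(-1806481\right) = \left(-2188039\right) \left(-1806481\right) = 3952650880759$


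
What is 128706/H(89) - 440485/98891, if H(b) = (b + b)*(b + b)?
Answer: -614230847/1566631222 ≈ -0.39207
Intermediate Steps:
H(b) = 4*b² (H(b) = (2*b)*(2*b) = 4*b²)
128706/H(89) - 440485/98891 = 128706/((4*89²)) - 440485/98891 = 128706/((4*7921)) - 440485*1/98891 = 128706/31684 - 440485/98891 = 128706*(1/31684) - 440485/98891 = 64353/15842 - 440485/98891 = -614230847/1566631222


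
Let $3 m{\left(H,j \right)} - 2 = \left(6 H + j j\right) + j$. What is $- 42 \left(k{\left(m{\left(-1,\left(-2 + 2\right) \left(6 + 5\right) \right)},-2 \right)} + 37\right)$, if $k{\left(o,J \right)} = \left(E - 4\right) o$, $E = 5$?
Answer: $-1498$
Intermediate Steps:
$m{\left(H,j \right)} = \frac{2}{3} + 2 H + \frac{j}{3} + \frac{j^{2}}{3}$ ($m{\left(H,j \right)} = \frac{2}{3} + \frac{\left(6 H + j j\right) + j}{3} = \frac{2}{3} + \frac{\left(6 H + j^{2}\right) + j}{3} = \frac{2}{3} + \frac{\left(j^{2} + 6 H\right) + j}{3} = \frac{2}{3} + \frac{j + j^{2} + 6 H}{3} = \frac{2}{3} + \left(2 H + \frac{j}{3} + \frac{j^{2}}{3}\right) = \frac{2}{3} + 2 H + \frac{j}{3} + \frac{j^{2}}{3}$)
$k{\left(o,J \right)} = o$ ($k{\left(o,J \right)} = \left(5 - 4\right) o = 1 o = o$)
$- 42 \left(k{\left(m{\left(-1,\left(-2 + 2\right) \left(6 + 5\right) \right)},-2 \right)} + 37\right) = - 42 \left(\left(\frac{2}{3} + 2 \left(-1\right) + \frac{\left(-2 + 2\right) \left(6 + 5\right)}{3} + \frac{\left(\left(-2 + 2\right) \left(6 + 5\right)\right)^{2}}{3}\right) + 37\right) = - 42 \left(\left(\frac{2}{3} - 2 + \frac{0 \cdot 11}{3} + \frac{\left(0 \cdot 11\right)^{2}}{3}\right) + 37\right) = - 42 \left(\left(\frac{2}{3} - 2 + \frac{1}{3} \cdot 0 + \frac{0^{2}}{3}\right) + 37\right) = - 42 \left(\left(\frac{2}{3} - 2 + 0 + \frac{1}{3} \cdot 0\right) + 37\right) = - 42 \left(\left(\frac{2}{3} - 2 + 0 + 0\right) + 37\right) = - 42 \left(- \frac{4}{3} + 37\right) = \left(-42\right) \frac{107}{3} = -1498$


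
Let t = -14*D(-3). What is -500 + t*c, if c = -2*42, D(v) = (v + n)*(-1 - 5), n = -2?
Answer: 34780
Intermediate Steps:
D(v) = 12 - 6*v (D(v) = (v - 2)*(-1 - 5) = (-2 + v)*(-6) = 12 - 6*v)
c = -84
t = -420 (t = -14*(12 - 6*(-3)) = -14*(12 + 18) = -14*30 = -420)
-500 + t*c = -500 - 420*(-84) = -500 + 35280 = 34780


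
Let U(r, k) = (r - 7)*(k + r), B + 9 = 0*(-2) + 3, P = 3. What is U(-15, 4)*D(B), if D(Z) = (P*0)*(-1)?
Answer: 0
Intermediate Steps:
B = -6 (B = -9 + (0*(-2) + 3) = -9 + (0 + 3) = -9 + 3 = -6)
U(r, k) = (-7 + r)*(k + r)
D(Z) = 0 (D(Z) = (3*0)*(-1) = 0*(-1) = 0)
U(-15, 4)*D(B) = ((-15)² - 7*4 - 7*(-15) + 4*(-15))*0 = (225 - 28 + 105 - 60)*0 = 242*0 = 0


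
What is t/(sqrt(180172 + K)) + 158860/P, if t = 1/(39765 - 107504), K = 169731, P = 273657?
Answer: 158860/273657 - sqrt(349903)/23702079317 ≈ 0.58051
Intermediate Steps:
t = -1/67739 (t = 1/(-67739) = -1/67739 ≈ -1.4763e-5)
t/(sqrt(180172 + K)) + 158860/P = -1/(67739*sqrt(180172 + 169731)) + 158860/273657 = -sqrt(349903)/349903/67739 + 158860*(1/273657) = -sqrt(349903)/23702079317 + 158860/273657 = 158860/273657 - sqrt(349903)/23702079317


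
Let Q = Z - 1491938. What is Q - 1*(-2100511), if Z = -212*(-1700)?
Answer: 968973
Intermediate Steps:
Z = 360400
Q = -1131538 (Q = 360400 - 1491938 = -1131538)
Q - 1*(-2100511) = -1131538 - 1*(-2100511) = -1131538 + 2100511 = 968973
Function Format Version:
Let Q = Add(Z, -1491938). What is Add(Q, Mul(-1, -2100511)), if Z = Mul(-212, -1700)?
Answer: 968973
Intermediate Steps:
Z = 360400
Q = -1131538 (Q = Add(360400, -1491938) = -1131538)
Add(Q, Mul(-1, -2100511)) = Add(-1131538, Mul(-1, -2100511)) = Add(-1131538, 2100511) = 968973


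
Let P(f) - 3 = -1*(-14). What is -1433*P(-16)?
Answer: -24361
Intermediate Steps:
P(f) = 17 (P(f) = 3 - 1*(-14) = 3 + 14 = 17)
-1433*P(-16) = -1433*17 = -24361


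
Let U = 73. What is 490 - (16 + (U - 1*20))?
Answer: 421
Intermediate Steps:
490 - (16 + (U - 1*20)) = 490 - (16 + (73 - 1*20)) = 490 - (16 + (73 - 20)) = 490 - (16 + 53) = 490 - 1*69 = 490 - 69 = 421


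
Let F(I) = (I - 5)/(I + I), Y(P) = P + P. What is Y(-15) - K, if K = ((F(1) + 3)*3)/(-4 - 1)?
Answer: -147/5 ≈ -29.400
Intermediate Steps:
Y(P) = 2*P
F(I) = (-5 + I)/(2*I) (F(I) = (-5 + I)/((2*I)) = (-5 + I)*(1/(2*I)) = (-5 + I)/(2*I))
K = -3/5 (K = (((1/2)*(-5 + 1)/1 + 3)*3)/(-4 - 1) = (((1/2)*1*(-4) + 3)*3)/(-5) = ((-2 + 3)*3)*(-1/5) = (1*3)*(-1/5) = 3*(-1/5) = -3/5 ≈ -0.60000)
Y(-15) - K = 2*(-15) - 1*(-3/5) = -30 + 3/5 = -147/5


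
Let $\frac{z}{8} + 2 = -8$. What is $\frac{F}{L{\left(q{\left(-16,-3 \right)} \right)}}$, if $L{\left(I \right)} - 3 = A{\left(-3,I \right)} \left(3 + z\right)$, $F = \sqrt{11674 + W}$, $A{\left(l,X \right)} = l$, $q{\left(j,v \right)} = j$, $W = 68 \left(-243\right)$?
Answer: $\frac{5 i \sqrt{194}}{234} \approx 0.29762 i$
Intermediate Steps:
$z = -80$ ($z = -16 + 8 \left(-8\right) = -16 - 64 = -80$)
$W = -16524$
$F = 5 i \sqrt{194}$ ($F = \sqrt{11674 - 16524} = \sqrt{-4850} = 5 i \sqrt{194} \approx 69.642 i$)
$L{\left(I \right)} = 234$ ($L{\left(I \right)} = 3 - 3 \left(3 - 80\right) = 3 - -231 = 3 + 231 = 234$)
$\frac{F}{L{\left(q{\left(-16,-3 \right)} \right)}} = \frac{5 i \sqrt{194}}{234}$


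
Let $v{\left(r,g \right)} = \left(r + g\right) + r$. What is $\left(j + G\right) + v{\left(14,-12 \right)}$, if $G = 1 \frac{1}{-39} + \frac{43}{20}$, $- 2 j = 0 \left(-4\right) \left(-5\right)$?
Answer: $\frac{14137}{780} \approx 18.124$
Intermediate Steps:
$j = 0$ ($j = - \frac{0 \left(-4\right) \left(-5\right)}{2} = - \frac{0 \left(-5\right)}{2} = \left(- \frac{1}{2}\right) 0 = 0$)
$G = \frac{1657}{780}$ ($G = 1 \left(- \frac{1}{39}\right) + 43 \cdot \frac{1}{20} = - \frac{1}{39} + \frac{43}{20} = \frac{1657}{780} \approx 2.1244$)
$v{\left(r,g \right)} = g + 2 r$ ($v{\left(r,g \right)} = \left(g + r\right) + r = g + 2 r$)
$\left(j + G\right) + v{\left(14,-12 \right)} = \left(0 + \frac{1657}{780}\right) + \left(-12 + 2 \cdot 14\right) = \frac{1657}{780} + \left(-12 + 28\right) = \frac{1657}{780} + 16 = \frac{14137}{780}$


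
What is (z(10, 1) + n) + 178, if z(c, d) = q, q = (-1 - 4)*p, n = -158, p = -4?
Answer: 40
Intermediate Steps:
q = 20 (q = (-1 - 4)*(-4) = -5*(-4) = 20)
z(c, d) = 20
(z(10, 1) + n) + 178 = (20 - 158) + 178 = -138 + 178 = 40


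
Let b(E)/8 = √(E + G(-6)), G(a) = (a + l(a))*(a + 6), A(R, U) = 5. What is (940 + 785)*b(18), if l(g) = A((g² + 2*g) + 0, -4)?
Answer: 41400*√2 ≈ 58548.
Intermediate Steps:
l(g) = 5
G(a) = (5 + a)*(6 + a) (G(a) = (a + 5)*(a + 6) = (5 + a)*(6 + a))
b(E) = 8*√E (b(E) = 8*√(E + (30 + (-6)² + 11*(-6))) = 8*√(E + (30 + 36 - 66)) = 8*√(E + 0) = 8*√E)
(940 + 785)*b(18) = (940 + 785)*(8*√18) = 1725*(8*(3*√2)) = 1725*(24*√2) = 41400*√2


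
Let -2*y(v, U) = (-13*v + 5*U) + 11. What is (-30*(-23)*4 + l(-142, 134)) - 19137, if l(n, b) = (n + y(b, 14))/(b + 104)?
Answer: -458475/28 ≈ -16374.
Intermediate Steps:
y(v, U) = -11/2 - 5*U/2 + 13*v/2 (y(v, U) = -((-13*v + 5*U) + 11)/2 = -(11 - 13*v + 5*U)/2 = -11/2 - 5*U/2 + 13*v/2)
l(n, b) = (-81/2 + n + 13*b/2)/(104 + b) (l(n, b) = (n + (-11/2 - 5/2*14 + 13*b/2))/(b + 104) = (n + (-11/2 - 35 + 13*b/2))/(104 + b) = (n + (-81/2 + 13*b/2))/(104 + b) = (-81/2 + n + 13*b/2)/(104 + b))
(-30*(-23)*4 + l(-142, 134)) - 19137 = (-30*(-23)*4 + (-81 + 2*(-142) + 13*134)/(2*(104 + 134))) - 19137 = (690*4 + (½)*(-81 - 284 + 1742)/238) - 19137 = (2760 + (½)*(1/238)*1377) - 19137 = (2760 + 81/28) - 19137 = 77361/28 - 19137 = -458475/28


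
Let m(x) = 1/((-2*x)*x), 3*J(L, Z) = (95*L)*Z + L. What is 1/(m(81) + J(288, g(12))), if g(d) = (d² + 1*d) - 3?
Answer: 13122/18311173631 ≈ 7.1661e-7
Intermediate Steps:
g(d) = -3 + d + d² (g(d) = (d² + d) - 3 = (d + d²) - 3 = -3 + d + d²)
J(L, Z) = L/3 + 95*L*Z/3 (J(L, Z) = ((95*L)*Z + L)/3 = (95*L*Z + L)/3 = (L + 95*L*Z)/3 = L/3 + 95*L*Z/3)
m(x) = -1/(2*x²) (m(x) = 1/(-2*x²) = -1/(2*x²))
1/(m(81) + J(288, g(12))) = 1/(-½/81² + (⅓)*288*(1 + 95*(-3 + 12 + 12²))) = 1/(-½*1/6561 + (⅓)*288*(1 + 95*(-3 + 12 + 144))) = 1/(-1/13122 + (⅓)*288*(1 + 95*153)) = 1/(-1/13122 + (⅓)*288*(1 + 14535)) = 1/(-1/13122 + (⅓)*288*14536) = 1/(-1/13122 + 1395456) = 1/(18311173631/13122) = 13122/18311173631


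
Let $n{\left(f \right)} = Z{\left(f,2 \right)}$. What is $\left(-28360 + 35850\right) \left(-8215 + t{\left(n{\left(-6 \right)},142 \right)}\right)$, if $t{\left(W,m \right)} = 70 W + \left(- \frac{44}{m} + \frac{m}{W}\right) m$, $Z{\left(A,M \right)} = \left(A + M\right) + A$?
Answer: $-82205746$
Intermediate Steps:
$Z{\left(A,M \right)} = M + 2 A$
$n{\left(f \right)} = 2 + 2 f$
$t{\left(W,m \right)} = 70 W + m \left(- \frac{44}{m} + \frac{m}{W}\right)$
$\left(-28360 + 35850\right) \left(-8215 + t{\left(n{\left(-6 \right)},142 \right)}\right) = \left(-28360 + 35850\right) \left(-8215 + \left(-44 + 70 \left(2 + 2 \left(-6\right)\right) + \frac{142^{2}}{2 + 2 \left(-6\right)}\right)\right) = 7490 \left(-8215 + \left(-44 + 70 \left(2 - 12\right) + \frac{1}{2 - 12} \cdot 20164\right)\right) = 7490 \left(-8215 + \left(-44 + 70 \left(-10\right) + \frac{1}{-10} \cdot 20164\right)\right) = 7490 \left(-8215 - \frac{13802}{5}\right) = 7490 \left(- \frac{54877}{5}\right) = -82205746$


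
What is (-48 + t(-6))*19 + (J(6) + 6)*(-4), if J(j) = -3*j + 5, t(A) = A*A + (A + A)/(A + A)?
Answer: -181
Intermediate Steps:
t(A) = 1 + A**2 (t(A) = A**2 + (2*A)/((2*A)) = A**2 + (2*A)*(1/(2*A)) = A**2 + 1 = 1 + A**2)
J(j) = 5 - 3*j
(-48 + t(-6))*19 + (J(6) + 6)*(-4) = (-48 + (1 + (-6)**2))*19 + ((5 - 3*6) + 6)*(-4) = (-48 + (1 + 36))*19 + ((5 - 18) + 6)*(-4) = (-48 + 37)*19 + (-13 + 6)*(-4) = -11*19 - 7*(-4) = -209 + 28 = -181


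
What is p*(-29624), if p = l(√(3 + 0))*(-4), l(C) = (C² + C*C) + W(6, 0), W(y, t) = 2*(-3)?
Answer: 0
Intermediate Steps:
W(y, t) = -6
l(C) = -6 + 2*C² (l(C) = (C² + C*C) - 6 = (C² + C²) - 6 = 2*C² - 6 = -6 + 2*C²)
p = 0 (p = (-6 + 2*(√(3 + 0))²)*(-4) = (-6 + 2*(√3)²)*(-4) = (-6 + 2*3)*(-4) = (-6 + 6)*(-4) = 0*(-4) = 0)
p*(-29624) = 0*(-29624) = 0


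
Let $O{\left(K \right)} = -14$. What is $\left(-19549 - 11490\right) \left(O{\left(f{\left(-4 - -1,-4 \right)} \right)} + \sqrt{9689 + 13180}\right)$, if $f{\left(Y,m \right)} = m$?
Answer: $434546 - 1024287 \sqrt{21} \approx -4.2593 \cdot 10^{6}$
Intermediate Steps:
$\left(-19549 - 11490\right) \left(O{\left(f{\left(-4 - -1,-4 \right)} \right)} + \sqrt{9689 + 13180}\right) = \left(-19549 - 11490\right) \left(-14 + \sqrt{9689 + 13180}\right) = - 31039 \left(-14 + \sqrt{22869}\right) = - 31039 \left(-14 + 33 \sqrt{21}\right) = 434546 - 1024287 \sqrt{21}$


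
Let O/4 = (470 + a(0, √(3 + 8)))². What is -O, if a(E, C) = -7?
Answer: -857476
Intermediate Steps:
O = 857476 (O = 4*(470 - 7)² = 4*463² = 4*214369 = 857476)
-O = -1*857476 = -857476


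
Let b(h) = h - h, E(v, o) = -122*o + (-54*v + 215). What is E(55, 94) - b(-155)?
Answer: -14223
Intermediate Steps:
E(v, o) = 215 - 122*o - 54*v (E(v, o) = -122*o + (215 - 54*v) = 215 - 122*o - 54*v)
b(h) = 0
E(55, 94) - b(-155) = (215 - 122*94 - 54*55) - 1*0 = (215 - 11468 - 2970) + 0 = -14223 + 0 = -14223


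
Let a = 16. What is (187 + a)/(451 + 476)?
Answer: 203/927 ≈ 0.21899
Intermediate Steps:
(187 + a)/(451 + 476) = (187 + 16)/(451 + 476) = 203/927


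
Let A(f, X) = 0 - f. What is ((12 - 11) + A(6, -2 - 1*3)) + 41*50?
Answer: 2045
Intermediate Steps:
A(f, X) = -f
((12 - 11) + A(6, -2 - 1*3)) + 41*50 = ((12 - 11) - 1*6) + 41*50 = (1 - 6) + 2050 = -5 + 2050 = 2045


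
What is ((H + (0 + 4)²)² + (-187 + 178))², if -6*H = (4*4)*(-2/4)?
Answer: 6880129/81 ≈ 84940.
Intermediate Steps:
H = 4/3 (H = -4*4*(-2/4)/6 = -8*(-2*¼)/3 = -8*(-1)/(3*2) = -⅙*(-8) = 4/3 ≈ 1.3333)
((H + (0 + 4)²)² + (-187 + 178))² = ((4/3 + (0 + 4)²)² + (-187 + 178))² = ((4/3 + 4²)² - 9)² = ((4/3 + 16)² - 9)² = ((52/3)² - 9)² = (2704/9 - 9)² = (2623/9)² = 6880129/81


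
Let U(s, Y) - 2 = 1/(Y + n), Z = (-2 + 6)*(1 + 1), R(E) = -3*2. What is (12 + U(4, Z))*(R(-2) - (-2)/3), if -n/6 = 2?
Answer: -220/3 ≈ -73.333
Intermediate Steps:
n = -12 (n = -6*2 = -12)
R(E) = -6
Z = 8 (Z = 4*2 = 8)
U(s, Y) = 2 + 1/(-12 + Y) (U(s, Y) = 2 + 1/(Y - 12) = 2 + 1/(-12 + Y))
(12 + U(4, Z))*(R(-2) - (-2)/3) = (12 + (-23 + 2*8)/(-12 + 8))*(-6 - (-2)/3) = (12 + (-23 + 16)/(-4))*(-6 - (-2)/3) = (12 - ¼*(-7))*(-6 - 1*(-⅔)) = (12 + 7/4)*(-6 + ⅔) = (55/4)*(-16/3) = -220/3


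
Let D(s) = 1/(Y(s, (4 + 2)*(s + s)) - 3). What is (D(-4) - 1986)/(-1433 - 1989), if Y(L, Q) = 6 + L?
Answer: 1987/3422 ≈ 0.58065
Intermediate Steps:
D(s) = 1/(3 + s) (D(s) = 1/((6 + s) - 3) = 1/(3 + s))
(D(-4) - 1986)/(-1433 - 1989) = (1/(3 - 4) - 1986)/(-1433 - 1989) = (1/(-1) - 1986)/(-3422) = (-1 - 1986)*(-1/3422) = -1987*(-1/3422) = 1987/3422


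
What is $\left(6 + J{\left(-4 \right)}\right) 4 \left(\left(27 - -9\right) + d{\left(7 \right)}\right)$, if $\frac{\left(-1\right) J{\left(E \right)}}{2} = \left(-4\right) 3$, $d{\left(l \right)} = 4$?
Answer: $4800$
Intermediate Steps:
$J{\left(E \right)} = 24$ ($J{\left(E \right)} = - 2 \left(\left(-4\right) 3\right) = \left(-2\right) \left(-12\right) = 24$)
$\left(6 + J{\left(-4 \right)}\right) 4 \left(\left(27 - -9\right) + d{\left(7 \right)}\right) = \left(6 + 24\right) 4 \left(\left(27 - -9\right) + 4\right) = 30 \cdot 4 \left(\left(27 + 9\right) + 4\right) = 120 \left(36 + 4\right) = 120 \cdot 40 = 4800$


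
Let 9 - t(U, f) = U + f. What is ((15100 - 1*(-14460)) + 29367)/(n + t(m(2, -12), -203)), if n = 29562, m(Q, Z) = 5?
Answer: 58927/29769 ≈ 1.9795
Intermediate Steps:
t(U, f) = 9 - U - f (t(U, f) = 9 - (U + f) = 9 + (-U - f) = 9 - U - f)
((15100 - 1*(-14460)) + 29367)/(n + t(m(2, -12), -203)) = ((15100 - 1*(-14460)) + 29367)/(29562 + (9 - 1*5 - 1*(-203))) = ((15100 + 14460) + 29367)/(29562 + (9 - 5 + 203)) = (29560 + 29367)/(29562 + 207) = 58927/29769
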